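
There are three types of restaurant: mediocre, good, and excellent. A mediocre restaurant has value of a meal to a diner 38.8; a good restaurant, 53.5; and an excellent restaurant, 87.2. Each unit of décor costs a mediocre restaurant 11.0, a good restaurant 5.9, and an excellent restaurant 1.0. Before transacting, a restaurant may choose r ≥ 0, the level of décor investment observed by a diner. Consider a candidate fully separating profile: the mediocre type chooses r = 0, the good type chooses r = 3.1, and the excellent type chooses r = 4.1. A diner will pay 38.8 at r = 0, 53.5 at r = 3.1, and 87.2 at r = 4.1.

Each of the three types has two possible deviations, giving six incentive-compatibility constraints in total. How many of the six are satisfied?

3

Excellent (own payoff 87.2 − 1.0×4.1 = 83.1): to r=0 gives 38.8 → no gain ✓; to r=3.1 gives 53.5 − 1.0×3.1 = 50.4 → no gain ✓.
Mediocre (own payoff 38.8): to r=3.1 gives 53.5 − 11.0×3.1 = 19.4 → no gain ✓; to r=4.1 gives 87.2 − 11.0×4.1 = 42.1 → profitable ✗.
Good (own payoff 53.5 − 5.9×3.1 = 35.21): to r=0 gives 38.8 → profitable ✗; to r=4.1 gives 87.2 − 5.9×4.1 = 63.01 → profitable ✗.
3 of the 6 constraints hold; not an equilibrium.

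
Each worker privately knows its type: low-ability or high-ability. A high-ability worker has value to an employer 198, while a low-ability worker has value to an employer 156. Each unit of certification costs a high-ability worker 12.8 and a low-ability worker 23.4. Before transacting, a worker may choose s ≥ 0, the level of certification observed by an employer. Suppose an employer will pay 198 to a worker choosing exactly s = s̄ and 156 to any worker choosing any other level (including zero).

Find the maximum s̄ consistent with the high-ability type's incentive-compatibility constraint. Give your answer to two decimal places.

Choosing s̄ yields the high-ability type 198 − 12.8·s̄; choosing zero yields 156.
The high-ability type is indifferent at 198 − 12.8·s̄ = 156, i.e. s̄ = (198 − 156) / 12.8 ≈ 3.28.
For any s̄ above 3.28 the high-ability type would rather pool at zero, so separation collapses.

3.28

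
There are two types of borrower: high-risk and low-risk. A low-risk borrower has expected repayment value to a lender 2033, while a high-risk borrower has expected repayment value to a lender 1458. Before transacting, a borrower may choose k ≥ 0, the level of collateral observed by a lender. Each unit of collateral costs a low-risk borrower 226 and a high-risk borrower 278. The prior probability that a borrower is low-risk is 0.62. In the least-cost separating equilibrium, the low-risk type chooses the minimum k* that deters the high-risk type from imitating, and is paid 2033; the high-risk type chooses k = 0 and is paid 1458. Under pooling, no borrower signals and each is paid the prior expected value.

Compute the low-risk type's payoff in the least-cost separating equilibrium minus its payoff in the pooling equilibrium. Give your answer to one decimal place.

Least-cost separating signal: k* solves 1458 = 2033 − 278·k*, so k* = (2033 − 1458)/278 ≈ 2.0683.
Low-risk type's separating payoff: 2033 − 226 × k* = 2033 − 226 × (2033 − 1458)/278 = 2033 − 129950/278 ≈ 1565.554.
Pooling payoff: 0.62 × 2033 + 0.38 × 1458 = 1814.5.
Difference: 1565.554 − 1814.5 = -248.946, i.e. -248.9 to one decimal place.
The low-risk type would prefer the pooling outcome.

-248.9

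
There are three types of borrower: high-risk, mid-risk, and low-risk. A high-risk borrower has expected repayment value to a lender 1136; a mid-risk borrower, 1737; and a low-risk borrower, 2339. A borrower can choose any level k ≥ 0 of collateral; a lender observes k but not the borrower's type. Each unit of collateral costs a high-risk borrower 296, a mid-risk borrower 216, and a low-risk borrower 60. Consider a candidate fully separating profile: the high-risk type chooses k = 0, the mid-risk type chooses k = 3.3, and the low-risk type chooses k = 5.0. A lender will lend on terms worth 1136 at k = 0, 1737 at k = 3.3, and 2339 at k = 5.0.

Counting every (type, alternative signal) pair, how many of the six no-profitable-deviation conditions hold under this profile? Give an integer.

4

High-risk (own payoff 1136): to k=3.3 gives 1737 − 296×3.3 = 760.2 → no gain ✓; to k=5.0 gives 2339 − 296×5.0 = 859 → no gain ✓.
Low-risk (own payoff 2339 − 60×5.0 = 2039): to k=0 gives 1136 → no gain ✓; to k=3.3 gives 1737 − 60×3.3 = 1539 → no gain ✓.
Mid-risk (own payoff 1737 − 216×3.3 = 1024.2): to k=0 gives 1136 → profitable ✗; to k=5.0 gives 2339 − 216×5.0 = 1259 → profitable ✗.
4 of the 6 constraints hold; not an equilibrium.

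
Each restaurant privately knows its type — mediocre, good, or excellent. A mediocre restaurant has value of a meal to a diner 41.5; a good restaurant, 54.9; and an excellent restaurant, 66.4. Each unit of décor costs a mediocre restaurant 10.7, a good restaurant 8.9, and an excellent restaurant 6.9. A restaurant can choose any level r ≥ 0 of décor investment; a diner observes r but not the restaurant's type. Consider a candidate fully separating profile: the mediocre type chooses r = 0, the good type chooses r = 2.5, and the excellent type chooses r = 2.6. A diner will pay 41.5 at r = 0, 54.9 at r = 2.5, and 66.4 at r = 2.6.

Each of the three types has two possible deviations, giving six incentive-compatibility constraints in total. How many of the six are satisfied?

Good (own payoff 54.9 − 8.9×2.5 = 32.65): to r=0 gives 41.5 → profitable ✗; to r=2.6 gives 66.4 − 8.9×2.6 = 43.26 → profitable ✗.
Mediocre (own payoff 41.5): to r=2.5 gives 54.9 − 10.7×2.5 = 28.15 → no gain ✓; to r=2.6 gives 66.4 − 10.7×2.6 = 38.58 → no gain ✓.
Excellent (own payoff 66.4 − 6.9×2.6 = 48.46): to r=0 gives 41.5 → no gain ✓; to r=2.5 gives 54.9 − 6.9×2.5 = 37.65 → no gain ✓.
4 of the 6 constraints hold; not an equilibrium.

4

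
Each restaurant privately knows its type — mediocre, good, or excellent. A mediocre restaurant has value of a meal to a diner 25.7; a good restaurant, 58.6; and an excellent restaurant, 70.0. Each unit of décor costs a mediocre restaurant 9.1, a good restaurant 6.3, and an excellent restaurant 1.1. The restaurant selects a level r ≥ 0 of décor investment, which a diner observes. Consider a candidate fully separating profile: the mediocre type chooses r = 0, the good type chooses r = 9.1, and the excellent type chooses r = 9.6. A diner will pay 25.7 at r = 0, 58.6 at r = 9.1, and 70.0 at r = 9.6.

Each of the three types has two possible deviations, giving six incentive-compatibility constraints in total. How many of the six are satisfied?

4

Good (own payoff 58.6 − 6.3×9.1 = 1.27): to r=0 gives 25.7 → profitable ✗; to r=9.6 gives 70.0 − 6.3×9.6 = 9.52 → profitable ✗.
Mediocre (own payoff 25.7): to r=9.1 gives 58.6 − 9.1×9.1 = -24.21 → no gain ✓; to r=9.6 gives 70.0 − 9.1×9.6 = -17.36 → no gain ✓.
Excellent (own payoff 70.0 − 1.1×9.6 = 59.44): to r=0 gives 25.7 → no gain ✓; to r=9.1 gives 58.6 − 1.1×9.1 = 48.59 → no gain ✓.
4 of the 6 constraints hold; not an equilibrium.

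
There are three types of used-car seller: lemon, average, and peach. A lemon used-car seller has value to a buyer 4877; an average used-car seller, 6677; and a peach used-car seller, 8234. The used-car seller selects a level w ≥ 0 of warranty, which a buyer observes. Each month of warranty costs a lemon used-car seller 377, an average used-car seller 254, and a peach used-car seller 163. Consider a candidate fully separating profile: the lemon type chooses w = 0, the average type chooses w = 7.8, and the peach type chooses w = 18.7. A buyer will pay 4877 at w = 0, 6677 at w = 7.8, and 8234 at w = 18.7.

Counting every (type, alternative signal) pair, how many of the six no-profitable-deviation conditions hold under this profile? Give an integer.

Peach (own payoff 8234 − 163×18.7 = 5185.9): to w=0 gives 4877 → no gain ✓; to w=7.8 gives 6677 − 163×7.8 = 5405.6 → profitable ✗.
Average (own payoff 6677 − 254×7.8 = 4695.8): to w=0 gives 4877 → profitable ✗; to w=18.7 gives 8234 − 254×18.7 = 3484.2 → no gain ✓.
Lemon (own payoff 4877): to w=7.8 gives 6677 − 377×7.8 = 3736.4 → no gain ✓; to w=18.7 gives 8234 − 377×18.7 = 1184.1 → no gain ✓.
4 of the 6 constraints hold; not an equilibrium.

4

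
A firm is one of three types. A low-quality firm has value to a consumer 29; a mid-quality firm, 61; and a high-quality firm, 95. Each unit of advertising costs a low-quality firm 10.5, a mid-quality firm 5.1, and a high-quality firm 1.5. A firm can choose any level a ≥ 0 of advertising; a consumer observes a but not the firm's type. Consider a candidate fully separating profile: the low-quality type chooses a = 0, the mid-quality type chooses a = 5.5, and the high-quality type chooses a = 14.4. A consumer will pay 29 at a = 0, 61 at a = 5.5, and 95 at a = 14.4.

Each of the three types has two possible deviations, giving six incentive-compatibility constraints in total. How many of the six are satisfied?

High-quality (own payoff 95 − 1.5×14.4 = 73.4): to a=0 gives 29 → no gain ✓; to a=5.5 gives 61 − 1.5×5.5 = 52.75 → no gain ✓.
Low-quality (own payoff 29): to a=5.5 gives 61 − 10.5×5.5 = 3.25 → no gain ✓; to a=14.4 gives 95 − 10.5×14.4 = -56.2 → no gain ✓.
Mid-quality (own payoff 61 − 5.1×5.5 = 32.95): to a=0 gives 29 → no gain ✓; to a=14.4 gives 95 − 5.1×14.4 = 21.56 → no gain ✓.
6 of the 6 constraints hold; this profile is a separating equilibrium.

6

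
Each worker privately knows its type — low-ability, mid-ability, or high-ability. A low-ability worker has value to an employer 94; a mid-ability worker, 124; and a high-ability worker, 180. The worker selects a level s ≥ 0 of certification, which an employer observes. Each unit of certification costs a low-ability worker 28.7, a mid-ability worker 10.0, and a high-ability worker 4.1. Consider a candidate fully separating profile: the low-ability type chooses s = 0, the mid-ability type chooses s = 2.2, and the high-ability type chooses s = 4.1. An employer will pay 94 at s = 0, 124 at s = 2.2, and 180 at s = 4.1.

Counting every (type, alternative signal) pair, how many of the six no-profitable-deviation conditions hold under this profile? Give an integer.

5

High-ability (own payoff 180 − 4.1×4.1 = 163.19): to s=0 gives 94 → no gain ✓; to s=2.2 gives 124 − 4.1×2.2 = 114.98 → no gain ✓.
Mid-ability (own payoff 124 − 10.0×2.2 = 102): to s=0 gives 94 → no gain ✓; to s=4.1 gives 180 − 10.0×4.1 = 139 → profitable ✗.
Low-ability (own payoff 94): to s=2.2 gives 124 − 28.7×2.2 = 60.86 → no gain ✓; to s=4.1 gives 180 − 28.7×4.1 = 62.33 → no gain ✓.
5 of the 6 constraints hold; not an equilibrium.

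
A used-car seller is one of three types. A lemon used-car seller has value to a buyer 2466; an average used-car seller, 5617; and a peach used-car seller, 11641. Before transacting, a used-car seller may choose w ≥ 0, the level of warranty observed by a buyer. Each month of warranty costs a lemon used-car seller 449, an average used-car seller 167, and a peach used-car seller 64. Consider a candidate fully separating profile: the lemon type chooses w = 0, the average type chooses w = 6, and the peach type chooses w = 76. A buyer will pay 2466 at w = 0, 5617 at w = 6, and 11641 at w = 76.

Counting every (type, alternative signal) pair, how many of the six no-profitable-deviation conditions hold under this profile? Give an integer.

5

Lemon (own payoff 2466): to w=6 gives 5617 − 449×6 = 2923 → profitable ✗; to w=76 gives 11641 − 449×76 = -22483 → no gain ✓.
Average (own payoff 5617 − 167×6 = 4615): to w=0 gives 2466 → no gain ✓; to w=76 gives 11641 − 167×76 = -1051 → no gain ✓.
Peach (own payoff 11641 − 64×76 = 6777): to w=0 gives 2466 → no gain ✓; to w=6 gives 5617 − 64×6 = 5233 → no gain ✓.
5 of the 6 constraints hold; not an equilibrium.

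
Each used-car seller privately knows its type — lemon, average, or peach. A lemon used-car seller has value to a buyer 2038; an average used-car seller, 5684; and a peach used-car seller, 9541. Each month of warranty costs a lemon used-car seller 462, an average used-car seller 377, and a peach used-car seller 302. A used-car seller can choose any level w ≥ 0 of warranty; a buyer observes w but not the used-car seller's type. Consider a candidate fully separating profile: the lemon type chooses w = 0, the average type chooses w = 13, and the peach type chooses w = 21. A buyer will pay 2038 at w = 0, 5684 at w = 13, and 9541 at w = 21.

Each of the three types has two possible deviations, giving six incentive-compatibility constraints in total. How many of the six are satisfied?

Peach (own payoff 9541 − 302×21 = 3199): to w=0 gives 2038 → no gain ✓; to w=13 gives 5684 − 302×13 = 1758 → no gain ✓.
Average (own payoff 5684 − 377×13 = 783): to w=0 gives 2038 → profitable ✗; to w=21 gives 9541 − 377×21 = 1624 → profitable ✗.
Lemon (own payoff 2038): to w=13 gives 5684 − 462×13 = -322 → no gain ✓; to w=21 gives 9541 − 462×21 = -161 → no gain ✓.
4 of the 6 constraints hold; not an equilibrium.

4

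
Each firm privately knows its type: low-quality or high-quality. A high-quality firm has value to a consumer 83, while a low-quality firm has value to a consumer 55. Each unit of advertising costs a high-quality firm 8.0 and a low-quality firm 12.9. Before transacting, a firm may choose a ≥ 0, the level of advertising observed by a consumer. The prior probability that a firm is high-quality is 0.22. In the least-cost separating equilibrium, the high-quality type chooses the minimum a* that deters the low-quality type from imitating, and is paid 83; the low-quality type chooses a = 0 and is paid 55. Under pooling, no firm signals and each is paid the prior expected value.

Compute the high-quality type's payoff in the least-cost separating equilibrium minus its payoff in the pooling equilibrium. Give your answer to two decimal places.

Least-cost separating signal: a* solves 55 = 83 − 12.9·a*, so a* = (83 − 55)/12.9 ≈ 2.1705.
High-quality type's separating payoff: 83 − 8.0 × a* = 83 − 8.0 × (83 − 55)/12.9 = 83 − 224/12.9 ≈ 65.6357.
Pooling payoff: 0.22 × 83 + 0.78 × 55 = 61.16.
Difference: 65.6357 − 61.16 = 4.4757, i.e. 4.48 to two decimal places.
The high-quality type prefers to separate.

4.48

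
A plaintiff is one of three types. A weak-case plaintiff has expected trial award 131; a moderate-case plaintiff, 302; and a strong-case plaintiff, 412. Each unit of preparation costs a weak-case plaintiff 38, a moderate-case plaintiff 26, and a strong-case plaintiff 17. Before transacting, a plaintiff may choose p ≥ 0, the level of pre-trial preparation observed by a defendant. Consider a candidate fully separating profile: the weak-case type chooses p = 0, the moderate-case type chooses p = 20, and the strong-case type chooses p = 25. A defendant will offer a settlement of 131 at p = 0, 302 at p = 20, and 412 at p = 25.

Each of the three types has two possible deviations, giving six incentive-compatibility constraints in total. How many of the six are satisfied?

Weak-case (own payoff 131): to p=20 gives 302 − 38×20 = -458 → no gain ✓; to p=25 gives 412 − 38×25 = -538 → no gain ✓.
Moderate-case (own payoff 302 − 26×20 = -218): to p=0 gives 131 → profitable ✗; to p=25 gives 412 − 26×25 = -238 → no gain ✓.
Strong-case (own payoff 412 − 17×25 = -13): to p=0 gives 131 → profitable ✗; to p=20 gives 302 − 17×20 = -38 → no gain ✓.
4 of the 6 constraints hold; not an equilibrium.

4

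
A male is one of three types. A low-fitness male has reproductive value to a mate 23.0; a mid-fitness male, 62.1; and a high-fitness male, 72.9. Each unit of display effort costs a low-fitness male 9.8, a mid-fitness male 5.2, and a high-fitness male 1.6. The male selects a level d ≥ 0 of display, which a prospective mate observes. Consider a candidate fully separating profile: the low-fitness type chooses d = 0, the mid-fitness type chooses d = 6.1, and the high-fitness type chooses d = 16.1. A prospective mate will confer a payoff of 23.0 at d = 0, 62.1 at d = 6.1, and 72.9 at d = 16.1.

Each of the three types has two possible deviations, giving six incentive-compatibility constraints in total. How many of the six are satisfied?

Low-fitness (own payoff 23.0): to d=6.1 gives 62.1 − 9.8×6.1 = 2.32 → no gain ✓; to d=16.1 gives 72.9 − 9.8×16.1 = -84.88 → no gain ✓.
Mid-fitness (own payoff 62.1 − 5.2×6.1 = 30.38): to d=0 gives 23.0 → no gain ✓; to d=16.1 gives 72.9 − 5.2×16.1 = -10.82 → no gain ✓.
High-fitness (own payoff 72.9 − 1.6×16.1 = 47.14): to d=0 gives 23.0 → no gain ✓; to d=6.1 gives 62.1 − 1.6×6.1 = 52.34 → profitable ✗.
5 of the 6 constraints hold; not an equilibrium.

5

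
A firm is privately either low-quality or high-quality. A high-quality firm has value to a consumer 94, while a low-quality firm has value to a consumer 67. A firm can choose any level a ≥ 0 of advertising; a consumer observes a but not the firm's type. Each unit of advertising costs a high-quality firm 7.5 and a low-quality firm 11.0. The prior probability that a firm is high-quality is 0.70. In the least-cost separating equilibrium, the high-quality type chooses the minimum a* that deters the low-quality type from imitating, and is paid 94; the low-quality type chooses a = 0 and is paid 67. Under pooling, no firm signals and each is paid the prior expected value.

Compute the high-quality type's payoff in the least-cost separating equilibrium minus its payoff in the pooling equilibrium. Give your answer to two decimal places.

Least-cost separating signal: a* solves 67 = 94 − 11.0·a*, so a* = (94 − 67)/11.0 ≈ 2.4545.
High-quality type's separating payoff: 94 − 7.5 × a* = 94 − 7.5 × (94 − 67)/11.0 = 94 − 202.5/11.0 ≈ 75.5909.
Pooling payoff: 0.70 × 94 + 0.30 × 67 = 85.9.
Difference: 75.5909 − 85.9 = -10.3091, i.e. -10.31 to two decimal places.
The high-quality type would prefer the pooling outcome.

-10.31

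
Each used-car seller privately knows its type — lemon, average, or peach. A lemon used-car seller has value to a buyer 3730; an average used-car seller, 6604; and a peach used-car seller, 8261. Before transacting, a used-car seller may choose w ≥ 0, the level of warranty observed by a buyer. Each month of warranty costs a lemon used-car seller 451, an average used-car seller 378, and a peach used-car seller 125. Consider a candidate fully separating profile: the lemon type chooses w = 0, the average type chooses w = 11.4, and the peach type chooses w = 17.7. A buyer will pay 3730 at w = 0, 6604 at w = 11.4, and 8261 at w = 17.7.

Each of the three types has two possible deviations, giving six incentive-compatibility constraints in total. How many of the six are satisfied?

Lemon (own payoff 3730): to w=11.4 gives 6604 − 451×11.4 = 1462.6 → no gain ✓; to w=17.7 gives 8261 − 451×17.7 = 278.3 → no gain ✓.
Peach (own payoff 8261 − 125×17.7 = 6048.5): to w=0 gives 3730 → no gain ✓; to w=11.4 gives 6604 − 125×11.4 = 5179 → no gain ✓.
Average (own payoff 6604 − 378×11.4 = 2294.8): to w=0 gives 3730 → profitable ✗; to w=17.7 gives 8261 − 378×17.7 = 1570.4 → no gain ✓.
5 of the 6 constraints hold; not an equilibrium.

5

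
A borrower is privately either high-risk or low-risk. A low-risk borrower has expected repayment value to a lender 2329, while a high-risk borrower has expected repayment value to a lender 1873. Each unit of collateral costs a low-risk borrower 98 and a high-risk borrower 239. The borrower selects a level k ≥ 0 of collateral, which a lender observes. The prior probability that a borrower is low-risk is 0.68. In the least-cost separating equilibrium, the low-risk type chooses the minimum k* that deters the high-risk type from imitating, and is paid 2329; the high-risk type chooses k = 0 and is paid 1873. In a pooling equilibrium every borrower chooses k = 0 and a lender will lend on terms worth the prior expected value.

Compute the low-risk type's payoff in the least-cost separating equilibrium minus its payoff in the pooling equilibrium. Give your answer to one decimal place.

-41.1

Least-cost separating signal: k* solves 1873 = 2329 − 239·k*, so k* = (2329 − 1873)/239 ≈ 1.9079.
Low-risk type's separating payoff: 2329 − 98 × k* = 2329 − 98 × (2329 − 1873)/239 = 2329 − 44688/239 ≈ 2142.021.
Pooling payoff: 0.68 × 2329 + 0.32 × 1873 = 2183.08.
Difference: 2142.021 − 2183.08 = -41.059, i.e. -41.1 to one decimal place.
The low-risk type would prefer the pooling outcome.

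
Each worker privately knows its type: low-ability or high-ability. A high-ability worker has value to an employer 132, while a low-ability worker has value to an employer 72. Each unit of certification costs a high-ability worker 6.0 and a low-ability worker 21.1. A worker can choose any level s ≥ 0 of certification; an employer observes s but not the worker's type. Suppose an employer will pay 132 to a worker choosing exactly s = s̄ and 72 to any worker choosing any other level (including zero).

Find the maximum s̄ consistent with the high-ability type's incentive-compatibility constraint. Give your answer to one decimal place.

10.0

Choosing s̄ yields the high-ability type 132 − 6.0·s̄; choosing zero yields 72.
The high-ability type is indifferent at 132 − 6.0·s̄ = 72, i.e. s̄ = (132 − 72) / 6.0 = 10.0.
For any s̄ above 10.0 the high-ability type would rather pool at zero, so separation collapses.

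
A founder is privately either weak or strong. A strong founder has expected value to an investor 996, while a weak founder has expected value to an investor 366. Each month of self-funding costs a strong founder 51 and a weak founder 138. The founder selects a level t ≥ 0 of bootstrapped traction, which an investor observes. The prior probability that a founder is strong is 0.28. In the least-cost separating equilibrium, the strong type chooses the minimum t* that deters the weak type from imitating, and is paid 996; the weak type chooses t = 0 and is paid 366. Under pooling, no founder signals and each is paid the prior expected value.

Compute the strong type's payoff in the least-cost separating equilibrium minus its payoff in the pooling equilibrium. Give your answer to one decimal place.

220.8

Least-cost separating signal: t* solves 366 = 996 − 138·t*, so t* = (996 − 366)/138 ≈ 4.5652.
Strong type's separating payoff: 996 − 51 × t* = 996 − 51 × (996 − 366)/138 = 996 − 32130/138 ≈ 763.174.
Pooling payoff: 0.28 × 996 + 0.72 × 366 = 542.4.
Difference: 763.174 − 542.4 = 220.774, i.e. 220.8 to one decimal place.
The strong type prefers to separate.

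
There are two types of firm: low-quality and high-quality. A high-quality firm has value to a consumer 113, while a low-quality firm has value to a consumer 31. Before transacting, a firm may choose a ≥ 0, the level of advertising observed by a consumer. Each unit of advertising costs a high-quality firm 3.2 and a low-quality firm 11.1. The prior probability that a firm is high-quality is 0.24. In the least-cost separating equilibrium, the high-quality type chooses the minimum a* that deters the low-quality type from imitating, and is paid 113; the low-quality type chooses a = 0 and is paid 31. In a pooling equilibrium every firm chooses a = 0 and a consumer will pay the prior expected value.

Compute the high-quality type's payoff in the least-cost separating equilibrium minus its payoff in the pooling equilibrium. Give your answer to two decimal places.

Least-cost separating signal: a* solves 31 = 113 − 11.1·a*, so a* = (113 − 31)/11.1 ≈ 7.3874.
High-quality type's separating payoff: 113 − 3.2 × a* = 113 − 3.2 × (113 − 31)/11.1 = 113 − 262.4/11.1 ≈ 89.3604.
Pooling payoff: 0.24 × 113 + 0.76 × 31 = 50.68.
Difference: 89.3604 − 50.68 = 38.6804, i.e. 38.68 to two decimal places.
The high-quality type prefers to separate.

38.68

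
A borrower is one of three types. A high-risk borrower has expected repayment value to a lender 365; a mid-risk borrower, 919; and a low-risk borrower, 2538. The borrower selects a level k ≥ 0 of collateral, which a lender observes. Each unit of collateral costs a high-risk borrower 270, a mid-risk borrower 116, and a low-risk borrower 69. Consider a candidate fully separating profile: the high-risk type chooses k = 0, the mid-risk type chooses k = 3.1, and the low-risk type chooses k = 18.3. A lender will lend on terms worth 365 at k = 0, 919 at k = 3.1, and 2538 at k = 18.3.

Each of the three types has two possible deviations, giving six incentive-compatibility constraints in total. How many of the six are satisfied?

6

Mid-risk (own payoff 919 − 116×3.1 = 559.4): to k=0 gives 365 → no gain ✓; to k=18.3 gives 2538 − 116×18.3 = 415.2 → no gain ✓.
Low-risk (own payoff 2538 − 69×18.3 = 1275.3): to k=0 gives 365 → no gain ✓; to k=3.1 gives 919 − 69×3.1 = 705.1 → no gain ✓.
High-risk (own payoff 365): to k=3.1 gives 919 − 270×3.1 = 82 → no gain ✓; to k=18.3 gives 2538 − 270×18.3 = -2403 → no gain ✓.
6 of the 6 constraints hold; this profile is a separating equilibrium.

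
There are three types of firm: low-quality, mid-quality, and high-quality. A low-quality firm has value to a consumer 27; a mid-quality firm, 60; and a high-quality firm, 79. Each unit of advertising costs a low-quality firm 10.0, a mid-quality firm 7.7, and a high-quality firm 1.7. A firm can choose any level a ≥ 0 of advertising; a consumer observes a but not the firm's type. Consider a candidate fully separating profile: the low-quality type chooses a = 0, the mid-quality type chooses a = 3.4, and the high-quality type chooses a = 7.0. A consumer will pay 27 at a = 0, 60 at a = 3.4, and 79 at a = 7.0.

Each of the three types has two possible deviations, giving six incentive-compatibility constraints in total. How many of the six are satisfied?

6

Low-quality (own payoff 27): to a=3.4 gives 60 − 10.0×3.4 = 26 → no gain ✓; to a=7.0 gives 79 − 10.0×7.0 = 9 → no gain ✓.
High-quality (own payoff 79 − 1.7×7.0 = 67.1): to a=0 gives 27 → no gain ✓; to a=3.4 gives 60 − 1.7×3.4 = 54.22 → no gain ✓.
Mid-quality (own payoff 60 − 7.7×3.4 = 33.82): to a=0 gives 27 → no gain ✓; to a=7.0 gives 79 − 7.7×7.0 = 25.1 → no gain ✓.
6 of the 6 constraints hold; this profile is a separating equilibrium.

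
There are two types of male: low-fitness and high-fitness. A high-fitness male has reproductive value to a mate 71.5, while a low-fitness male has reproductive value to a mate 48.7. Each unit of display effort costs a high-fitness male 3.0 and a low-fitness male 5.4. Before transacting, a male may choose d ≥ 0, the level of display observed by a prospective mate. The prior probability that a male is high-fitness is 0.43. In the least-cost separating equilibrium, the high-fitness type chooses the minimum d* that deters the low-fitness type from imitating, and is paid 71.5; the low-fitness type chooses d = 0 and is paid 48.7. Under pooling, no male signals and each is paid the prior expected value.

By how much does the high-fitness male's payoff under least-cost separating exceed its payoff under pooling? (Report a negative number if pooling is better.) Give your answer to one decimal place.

Least-cost separating signal: d* solves 48.7 = 71.5 − 5.4·d*, so d* = (71.5 − 48.7)/5.4 ≈ 4.2222.
High-fitness type's separating payoff: 71.5 − 3.0 × d* = 71.5 − 3.0 × (71.5 − 48.7)/5.4 = 71.5 − 68.4/5.4 ≈ 58.833.
Pooling payoff: 0.43 × 71.5 + 0.57 × 48.7 = 58.504.
Difference: 58.833 − 58.504 = 0.329, i.e. 0.3 to one decimal place.
The high-fitness type prefers to separate.

0.3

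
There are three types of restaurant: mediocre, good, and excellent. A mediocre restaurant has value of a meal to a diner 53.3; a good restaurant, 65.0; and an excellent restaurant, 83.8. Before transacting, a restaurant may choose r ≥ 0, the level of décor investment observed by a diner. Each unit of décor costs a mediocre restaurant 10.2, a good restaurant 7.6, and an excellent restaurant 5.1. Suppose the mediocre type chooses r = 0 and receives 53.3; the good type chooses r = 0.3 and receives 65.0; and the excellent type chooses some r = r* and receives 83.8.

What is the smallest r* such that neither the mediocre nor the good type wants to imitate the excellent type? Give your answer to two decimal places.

Mediocre type (on-path payoff 53.3) won't mimic when 53.3 ≥ 83.8 − 10.2·r*, i.e. r* ≥ 2.99.
Good type (on-path payoff 65.0 − 7.6×0.3 = 62.72) won't mimic when 62.72 ≥ 83.8 − 7.6·r*, i.e. r* ≥ 2.77.
Both must hold, so r* = max(2.99, 2.77) = 2.99. The mediocre type's constraint binds.

2.99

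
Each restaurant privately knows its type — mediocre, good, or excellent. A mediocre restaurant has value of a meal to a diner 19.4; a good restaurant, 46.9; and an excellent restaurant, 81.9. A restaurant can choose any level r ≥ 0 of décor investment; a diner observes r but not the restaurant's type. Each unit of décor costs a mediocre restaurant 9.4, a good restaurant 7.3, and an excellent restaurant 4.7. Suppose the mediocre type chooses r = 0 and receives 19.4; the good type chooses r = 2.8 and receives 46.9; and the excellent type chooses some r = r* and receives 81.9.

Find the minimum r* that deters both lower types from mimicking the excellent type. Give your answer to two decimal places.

Good type (on-path payoff 46.9 − 7.3×2.8 = 26.46) won't mimic when 26.46 ≥ 81.9 − 7.3·r*, i.e. r* ≥ 7.59.
Mediocre type (on-path payoff 19.4) won't mimic when 19.4 ≥ 81.9 − 9.4·r*, i.e. r* ≥ 6.65.
Both must hold, so r* = max(6.65, 7.59) = 7.59. The good type's constraint binds.

7.59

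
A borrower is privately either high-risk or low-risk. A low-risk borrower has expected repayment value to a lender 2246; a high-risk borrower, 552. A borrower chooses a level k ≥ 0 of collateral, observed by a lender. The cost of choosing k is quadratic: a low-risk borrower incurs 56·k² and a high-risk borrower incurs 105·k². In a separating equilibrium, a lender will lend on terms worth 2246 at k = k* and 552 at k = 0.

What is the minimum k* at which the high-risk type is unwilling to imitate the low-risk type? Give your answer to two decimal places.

The high-risk type at k = 0 receives 552; imitating at k* yields 2246 − 105·k*².
Indifference: 552 = 2246 − 105·k*², so k*² = (2246 − 552) / 105 ≈ 16.1333.
k* = √16.1333 ≈ 4.02.

4.02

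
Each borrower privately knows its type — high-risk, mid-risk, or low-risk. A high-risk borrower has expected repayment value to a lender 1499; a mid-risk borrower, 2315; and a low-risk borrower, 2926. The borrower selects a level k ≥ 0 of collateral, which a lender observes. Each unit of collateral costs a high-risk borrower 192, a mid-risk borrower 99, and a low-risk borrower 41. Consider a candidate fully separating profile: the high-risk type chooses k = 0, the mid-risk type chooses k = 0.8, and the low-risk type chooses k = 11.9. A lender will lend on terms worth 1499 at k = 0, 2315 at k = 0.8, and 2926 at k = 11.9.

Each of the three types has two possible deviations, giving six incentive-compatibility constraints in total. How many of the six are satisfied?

5

Mid-risk (own payoff 2315 − 99×0.8 = 2235.8): to k=0 gives 1499 → no gain ✓; to k=11.9 gives 2926 − 99×11.9 = 1747.9 → no gain ✓.
Low-risk (own payoff 2926 − 41×11.9 = 2438.1): to k=0 gives 1499 → no gain ✓; to k=0.8 gives 2315 − 41×0.8 = 2282.2 → no gain ✓.
High-risk (own payoff 1499): to k=0.8 gives 2315 − 192×0.8 = 2161.4 → profitable ✗; to k=11.9 gives 2926 − 192×11.9 = 641.2 → no gain ✓.
5 of the 6 constraints hold; not an equilibrium.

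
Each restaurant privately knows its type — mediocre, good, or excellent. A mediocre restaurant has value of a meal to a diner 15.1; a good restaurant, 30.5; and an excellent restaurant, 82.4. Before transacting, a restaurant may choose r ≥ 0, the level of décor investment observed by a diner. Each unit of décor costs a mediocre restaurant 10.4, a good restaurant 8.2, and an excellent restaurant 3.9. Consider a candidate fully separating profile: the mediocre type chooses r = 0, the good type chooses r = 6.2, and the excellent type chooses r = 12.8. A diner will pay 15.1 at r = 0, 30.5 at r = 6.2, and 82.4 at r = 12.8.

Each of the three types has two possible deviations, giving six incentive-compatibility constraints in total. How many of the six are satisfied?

Good (own payoff 30.5 − 8.2×6.2 = -20.34): to r=0 gives 15.1 → profitable ✗; to r=12.8 gives 82.4 − 8.2×12.8 = -22.56 → no gain ✓.
Mediocre (own payoff 15.1): to r=6.2 gives 30.5 − 10.4×6.2 = -33.98 → no gain ✓; to r=12.8 gives 82.4 − 10.4×12.8 = -50.72 → no gain ✓.
Excellent (own payoff 82.4 − 3.9×12.8 = 32.48): to r=0 gives 15.1 → no gain ✓; to r=6.2 gives 30.5 − 3.9×6.2 = 6.32 → no gain ✓.
5 of the 6 constraints hold; not an equilibrium.

5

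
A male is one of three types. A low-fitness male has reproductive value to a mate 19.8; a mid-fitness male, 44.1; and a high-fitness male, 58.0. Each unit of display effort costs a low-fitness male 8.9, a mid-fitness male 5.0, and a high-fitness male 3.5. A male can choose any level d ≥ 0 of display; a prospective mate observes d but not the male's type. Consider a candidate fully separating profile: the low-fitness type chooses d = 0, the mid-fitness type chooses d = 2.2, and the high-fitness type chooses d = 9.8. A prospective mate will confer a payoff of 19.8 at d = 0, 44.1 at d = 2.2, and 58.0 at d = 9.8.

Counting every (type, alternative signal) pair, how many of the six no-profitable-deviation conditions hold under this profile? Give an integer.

Low-fitness (own payoff 19.8): to d=2.2 gives 44.1 − 8.9×2.2 = 24.52 → profitable ✗; to d=9.8 gives 58.0 − 8.9×9.8 = -29.22 → no gain ✓.
Mid-fitness (own payoff 44.1 − 5.0×2.2 = 33.1): to d=0 gives 19.8 → no gain ✓; to d=9.8 gives 58.0 − 5.0×9.8 = 9 → no gain ✓.
High-fitness (own payoff 58.0 − 3.5×9.8 = 23.7): to d=0 gives 19.8 → no gain ✓; to d=2.2 gives 44.1 − 3.5×2.2 = 36.4 → profitable ✗.
4 of the 6 constraints hold; not an equilibrium.

4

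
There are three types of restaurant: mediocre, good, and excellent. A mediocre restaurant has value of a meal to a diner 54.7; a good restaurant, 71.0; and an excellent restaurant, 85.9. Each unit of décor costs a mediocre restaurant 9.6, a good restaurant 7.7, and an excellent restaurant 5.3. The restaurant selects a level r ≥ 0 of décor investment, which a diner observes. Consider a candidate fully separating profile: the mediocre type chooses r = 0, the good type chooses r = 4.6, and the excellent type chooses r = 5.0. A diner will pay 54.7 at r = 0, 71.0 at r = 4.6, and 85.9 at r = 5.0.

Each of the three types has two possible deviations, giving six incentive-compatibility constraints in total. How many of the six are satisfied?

Good (own payoff 71.0 − 7.7×4.6 = 35.58): to r=0 gives 54.7 → profitable ✗; to r=5.0 gives 85.9 − 7.7×5.0 = 47.4 → profitable ✗.
Mediocre (own payoff 54.7): to r=4.6 gives 71.0 − 9.6×4.6 = 26.84 → no gain ✓; to r=5.0 gives 85.9 − 9.6×5.0 = 37.9 → no gain ✓.
Excellent (own payoff 85.9 − 5.3×5.0 = 59.4): to r=0 gives 54.7 → no gain ✓; to r=4.6 gives 71.0 − 5.3×4.6 = 46.62 → no gain ✓.
4 of the 6 constraints hold; not an equilibrium.

4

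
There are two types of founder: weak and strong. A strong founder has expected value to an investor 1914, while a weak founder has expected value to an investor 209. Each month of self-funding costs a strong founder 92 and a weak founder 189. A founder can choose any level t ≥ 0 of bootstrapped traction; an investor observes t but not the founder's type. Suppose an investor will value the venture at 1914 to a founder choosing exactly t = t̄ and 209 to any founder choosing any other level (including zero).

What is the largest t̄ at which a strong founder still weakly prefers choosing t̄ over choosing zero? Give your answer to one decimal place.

Choosing t̄ yields the strong type 1914 − 92·t̄; choosing zero yields 209.
The strong type is indifferent at 1914 − 92·t̄ = 209, i.e. t̄ = (1914 − 209) / 92 ≈ 18.5.
For any t̄ above 18.5 the strong type would rather pool at zero, so separation collapses.

18.5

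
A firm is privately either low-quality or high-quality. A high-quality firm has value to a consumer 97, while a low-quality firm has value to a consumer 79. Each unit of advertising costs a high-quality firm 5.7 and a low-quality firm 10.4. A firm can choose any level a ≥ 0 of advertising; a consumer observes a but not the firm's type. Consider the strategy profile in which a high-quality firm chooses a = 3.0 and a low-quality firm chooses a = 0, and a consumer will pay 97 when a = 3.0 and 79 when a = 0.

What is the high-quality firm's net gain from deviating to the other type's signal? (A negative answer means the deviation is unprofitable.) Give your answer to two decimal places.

-0.90

Playing a = 3.0 the high-quality firm receives 97 − 5.7 × 3.0 = 79.9.
Deviating to a = 0 yields 79 instead.
Gain from deviating: 79 − 79.9 = -0.90.
The gain is negative, so the high-quality type's incentive-compatibility constraint is satisfied.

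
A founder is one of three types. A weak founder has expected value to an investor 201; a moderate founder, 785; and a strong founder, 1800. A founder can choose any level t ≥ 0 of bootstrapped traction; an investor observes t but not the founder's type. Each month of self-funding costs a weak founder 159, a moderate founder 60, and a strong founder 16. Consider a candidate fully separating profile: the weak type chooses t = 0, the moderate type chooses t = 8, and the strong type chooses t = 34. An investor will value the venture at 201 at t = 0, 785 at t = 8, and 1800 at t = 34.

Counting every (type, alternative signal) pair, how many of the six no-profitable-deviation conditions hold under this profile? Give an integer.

6

Strong (own payoff 1800 − 16×34 = 1256): to t=0 gives 201 → no gain ✓; to t=8 gives 785 − 16×8 = 657 → no gain ✓.
Moderate (own payoff 785 − 60×8 = 305): to t=0 gives 201 → no gain ✓; to t=34 gives 1800 − 60×34 = -240 → no gain ✓.
Weak (own payoff 201): to t=8 gives 785 − 159×8 = -487 → no gain ✓; to t=34 gives 1800 − 159×34 = -3606 → no gain ✓.
6 of the 6 constraints hold; this profile is a separating equilibrium.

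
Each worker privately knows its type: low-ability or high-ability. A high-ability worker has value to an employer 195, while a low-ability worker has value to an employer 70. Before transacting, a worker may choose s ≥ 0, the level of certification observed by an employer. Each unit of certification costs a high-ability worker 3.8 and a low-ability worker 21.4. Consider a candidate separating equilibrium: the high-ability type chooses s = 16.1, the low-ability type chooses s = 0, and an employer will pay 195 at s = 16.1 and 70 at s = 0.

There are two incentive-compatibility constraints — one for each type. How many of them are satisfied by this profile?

Low-ability type: stay at 0 → 70; mimic → 195 − 21.4 × 16.1 = -149.54. IC holds (70 ≥ -149.54).
High-ability type: signal → 195 − 3.8 × 16.1 = 133.82; deviate to 0 → 70. IC holds (133.82 ≥ 70).
2 of 2 constraints hold, so this is a separating equilibrium.

2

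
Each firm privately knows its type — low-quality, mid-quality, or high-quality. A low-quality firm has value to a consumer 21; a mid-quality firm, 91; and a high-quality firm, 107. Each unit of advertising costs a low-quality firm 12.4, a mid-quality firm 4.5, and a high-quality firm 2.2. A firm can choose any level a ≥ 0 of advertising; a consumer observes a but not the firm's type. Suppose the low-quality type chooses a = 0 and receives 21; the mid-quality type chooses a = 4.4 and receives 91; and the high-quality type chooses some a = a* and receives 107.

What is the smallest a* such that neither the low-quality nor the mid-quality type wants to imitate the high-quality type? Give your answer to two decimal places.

7.96

Low-quality type (on-path payoff 21) won't mimic when 21 ≥ 107 − 12.4·a*, i.e. a* ≥ 6.94.
Mid-quality type (on-path payoff 91 − 4.5×4.4 = 71.2) won't mimic when 71.2 ≥ 107 − 4.5·a*, i.e. a* ≥ 7.96.
Both must hold, so a* = max(6.94, 7.96) = 7.96. The mid-quality type's constraint binds.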